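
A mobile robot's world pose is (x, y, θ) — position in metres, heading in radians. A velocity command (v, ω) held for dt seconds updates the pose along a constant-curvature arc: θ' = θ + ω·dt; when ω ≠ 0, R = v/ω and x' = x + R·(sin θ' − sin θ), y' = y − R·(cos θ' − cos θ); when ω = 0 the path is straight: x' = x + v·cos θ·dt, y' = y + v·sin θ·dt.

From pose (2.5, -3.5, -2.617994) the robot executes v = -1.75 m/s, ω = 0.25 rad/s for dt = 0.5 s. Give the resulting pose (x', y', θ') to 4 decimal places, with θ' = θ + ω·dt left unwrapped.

(3.2285, -3.0163, -2.4930)

θ' = -2.6180 + 0.25·0.5 = -2.4930
R = v/ω = -1.75/0.25 = -7.0000
x' = 2.5 + -7.0000·(sin -2.4930 − sin -2.6180) = 3.2285
y' = -3.5 − -7.0000·(cos -2.4930 − cos -2.6180) = -3.0163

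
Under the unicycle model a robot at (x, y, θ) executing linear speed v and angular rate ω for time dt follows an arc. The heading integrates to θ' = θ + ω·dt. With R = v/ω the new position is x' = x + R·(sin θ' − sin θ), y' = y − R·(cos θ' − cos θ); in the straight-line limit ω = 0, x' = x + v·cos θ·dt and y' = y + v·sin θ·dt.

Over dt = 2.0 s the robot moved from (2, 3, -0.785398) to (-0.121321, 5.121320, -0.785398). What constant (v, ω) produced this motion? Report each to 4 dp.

Δθ = -0.785398 − -0.785398 = 0.000000
ω = Δθ/dt = 0.000000/2.0 = 0.0000
ω = 0 → v = (Δx·cos θ + Δy·sin θ)/dt = -1.5000

v = -1.5000, ω = 0.0000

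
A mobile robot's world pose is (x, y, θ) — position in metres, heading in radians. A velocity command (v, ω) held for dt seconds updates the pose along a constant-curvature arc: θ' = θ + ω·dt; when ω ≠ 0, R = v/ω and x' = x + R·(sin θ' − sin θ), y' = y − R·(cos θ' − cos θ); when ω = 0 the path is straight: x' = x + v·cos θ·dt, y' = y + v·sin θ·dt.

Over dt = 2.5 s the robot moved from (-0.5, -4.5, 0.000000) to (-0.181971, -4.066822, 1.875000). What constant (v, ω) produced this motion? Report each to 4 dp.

Δθ = 1.875000 − 0.000000 = 1.875000
ω = Δθ/dt = 1.875000/2.5 = 0.7500
R = −Δy/(cos θ' − cos θ) = 0.3333
v = R·ω = 0.3333·0.7500 = 0.2500

v = 0.2500, ω = 0.7500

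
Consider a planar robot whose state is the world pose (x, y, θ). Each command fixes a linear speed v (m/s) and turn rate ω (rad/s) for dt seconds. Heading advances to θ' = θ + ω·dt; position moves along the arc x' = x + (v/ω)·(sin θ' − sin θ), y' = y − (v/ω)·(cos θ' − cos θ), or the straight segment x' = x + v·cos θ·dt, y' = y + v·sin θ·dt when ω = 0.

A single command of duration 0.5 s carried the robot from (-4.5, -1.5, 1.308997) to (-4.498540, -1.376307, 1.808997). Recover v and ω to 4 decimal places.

Δθ = 1.808997 − 1.308997 = 0.500000
ω = Δθ/dt = 0.500000/0.5 = 1.0000
R = −Δy/(cos θ' − cos θ) = 0.2500
v = R·ω = 0.2500·1.0000 = 0.2500

v = 0.2500, ω = 1.0000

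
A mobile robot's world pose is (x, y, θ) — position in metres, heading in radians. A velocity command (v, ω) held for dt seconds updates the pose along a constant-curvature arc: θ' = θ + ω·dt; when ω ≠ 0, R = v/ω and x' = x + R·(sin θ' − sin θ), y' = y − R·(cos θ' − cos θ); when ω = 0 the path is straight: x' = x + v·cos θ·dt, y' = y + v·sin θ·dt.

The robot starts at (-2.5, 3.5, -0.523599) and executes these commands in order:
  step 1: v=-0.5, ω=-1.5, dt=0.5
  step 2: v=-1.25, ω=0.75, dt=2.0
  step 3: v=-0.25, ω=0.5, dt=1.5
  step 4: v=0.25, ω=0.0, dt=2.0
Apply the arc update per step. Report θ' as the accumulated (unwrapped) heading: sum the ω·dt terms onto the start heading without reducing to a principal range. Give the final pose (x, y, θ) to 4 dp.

(-4.6418, 5.0341, 0.9764)

step 1: θ'=-1.2736 (R=0.3333) → pose (-2.6521, 3.6911, -1.2736)
step 2: θ'=0.2264 (R=-1.6667) → pose (-4.6198, 4.8271, 0.2264)
step 3: θ'=0.9764 (R=-0.5000) → pose (-4.9218, 4.6199, 0.9764)
step 4: θ'=0.9764 (straight) → pose (-4.6418, 5.0341, 0.9764)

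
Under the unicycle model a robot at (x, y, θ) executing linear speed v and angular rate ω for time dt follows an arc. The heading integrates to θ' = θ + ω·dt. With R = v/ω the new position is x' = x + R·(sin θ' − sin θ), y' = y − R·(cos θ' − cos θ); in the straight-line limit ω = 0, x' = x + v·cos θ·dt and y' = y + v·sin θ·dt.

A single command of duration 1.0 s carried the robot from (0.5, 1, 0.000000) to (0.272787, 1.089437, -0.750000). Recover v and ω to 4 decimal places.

Δθ = -0.750000 − 0.000000 = -0.750000
ω = Δθ/dt = -0.750000/1.0 = -0.7500
R = Δx/(sin θ' − sin θ) = 0.3333
v = R·ω = 0.3333·-0.7500 = -0.2500

v = -0.2500, ω = -0.7500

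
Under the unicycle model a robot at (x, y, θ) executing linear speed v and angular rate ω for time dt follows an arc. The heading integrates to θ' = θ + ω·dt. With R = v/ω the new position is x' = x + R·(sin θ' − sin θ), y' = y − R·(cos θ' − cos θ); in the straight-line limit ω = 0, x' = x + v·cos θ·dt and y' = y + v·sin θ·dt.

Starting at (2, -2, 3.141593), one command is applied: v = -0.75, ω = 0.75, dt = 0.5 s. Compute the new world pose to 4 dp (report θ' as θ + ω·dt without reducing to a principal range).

(2.3663, -1.9305, 3.5166)

θ' = 3.1416 + 0.75·0.5 = 3.5166
R = v/ω = -0.75/0.75 = -1.0000
x' = 2 + -1.0000·(sin 3.5166 − sin 3.1416) = 2.3663
y' = -2 − -1.0000·(cos 3.5166 − cos 3.1416) = -1.9305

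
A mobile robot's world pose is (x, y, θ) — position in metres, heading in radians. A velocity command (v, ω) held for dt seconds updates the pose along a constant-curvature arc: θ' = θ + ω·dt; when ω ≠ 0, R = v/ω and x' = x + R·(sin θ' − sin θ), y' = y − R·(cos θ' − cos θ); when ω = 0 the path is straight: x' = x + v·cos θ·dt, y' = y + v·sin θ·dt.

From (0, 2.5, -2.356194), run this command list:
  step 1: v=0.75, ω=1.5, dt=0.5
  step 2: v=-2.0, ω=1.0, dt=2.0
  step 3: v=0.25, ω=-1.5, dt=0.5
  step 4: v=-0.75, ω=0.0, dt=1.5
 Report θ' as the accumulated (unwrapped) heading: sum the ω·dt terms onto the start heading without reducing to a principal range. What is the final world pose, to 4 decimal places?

step 1: θ'=-1.6062 (R=0.5000) → pose (-0.1461, 2.1641, -1.6062)
step 2: θ'=0.3938 (R=-2.0000) → pose (-2.9123, 4.0818, 0.3938)
step 3: θ'=-0.3562 (R=-0.1667) → pose (-2.7902, 4.0841, -0.3562)
step 4: θ'=-0.3562 (straight) → pose (-3.8446, 4.4764, -0.3562)

(-3.8446, 4.4764, -0.3562)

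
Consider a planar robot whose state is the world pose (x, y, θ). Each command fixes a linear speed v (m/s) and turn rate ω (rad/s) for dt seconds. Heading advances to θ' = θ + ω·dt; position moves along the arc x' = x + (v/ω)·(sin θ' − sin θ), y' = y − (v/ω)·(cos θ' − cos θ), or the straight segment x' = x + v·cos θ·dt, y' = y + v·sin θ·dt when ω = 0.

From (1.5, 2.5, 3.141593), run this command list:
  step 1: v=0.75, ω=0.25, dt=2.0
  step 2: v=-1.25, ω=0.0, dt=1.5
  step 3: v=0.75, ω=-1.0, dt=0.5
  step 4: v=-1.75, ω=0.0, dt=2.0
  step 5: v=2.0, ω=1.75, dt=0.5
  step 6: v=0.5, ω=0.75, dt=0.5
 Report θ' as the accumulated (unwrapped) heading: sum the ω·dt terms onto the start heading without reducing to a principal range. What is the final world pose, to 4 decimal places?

(3.8495, 2.3125, 4.3916)

step 1: θ'=3.6416 (R=3.0000) → pose (0.0617, 2.1327, 3.6416)
step 2: θ'=3.6416 (straight) → pose (1.7072, 3.0317, 3.6416)
step 3: θ'=3.1416 (R=-0.7500) → pose (1.3476, 2.9399, 3.1416)
step 4: θ'=3.1416 (straight) → pose (4.8476, 2.9399, 3.1416)
step 5: θ'=4.0166 (R=1.1429) → pose (3.9704, 2.5296, 4.0166)
step 6: θ'=4.3916 (R=0.6667) → pose (3.8495, 2.3125, 4.3916)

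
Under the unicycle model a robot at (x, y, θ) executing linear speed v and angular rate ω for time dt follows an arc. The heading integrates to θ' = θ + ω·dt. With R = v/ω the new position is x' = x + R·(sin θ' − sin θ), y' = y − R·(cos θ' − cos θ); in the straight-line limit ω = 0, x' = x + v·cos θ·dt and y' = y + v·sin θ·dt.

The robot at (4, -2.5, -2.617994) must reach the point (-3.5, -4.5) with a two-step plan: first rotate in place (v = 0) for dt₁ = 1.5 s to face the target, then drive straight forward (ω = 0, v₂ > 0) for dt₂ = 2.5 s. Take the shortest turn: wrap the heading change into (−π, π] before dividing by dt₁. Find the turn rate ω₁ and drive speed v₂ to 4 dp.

ω₁ = -0.1753, v₂ = 3.1048

heading to target = atan2(-4.5−-2.5, -3.5−4) = -2.8810
Δθ = wrap(-2.8810 − -2.6180) = -0.2630; ω₁ = Δθ/dt₁ = -0.1753
distance = √((-3.5−4)² + (-4.5−-2.5)²) = 7.7621; v₂ = distance/dt₂ = 3.1048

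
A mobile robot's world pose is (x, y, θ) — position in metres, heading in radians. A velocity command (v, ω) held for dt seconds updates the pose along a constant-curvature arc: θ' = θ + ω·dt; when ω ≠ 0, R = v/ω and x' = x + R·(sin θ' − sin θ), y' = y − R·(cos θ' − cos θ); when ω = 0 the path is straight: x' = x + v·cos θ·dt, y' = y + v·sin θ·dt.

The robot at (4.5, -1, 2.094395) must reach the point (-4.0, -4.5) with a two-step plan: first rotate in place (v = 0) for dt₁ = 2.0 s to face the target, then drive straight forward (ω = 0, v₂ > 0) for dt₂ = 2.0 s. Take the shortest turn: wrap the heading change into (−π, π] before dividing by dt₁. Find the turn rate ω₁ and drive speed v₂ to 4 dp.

heading to target = atan2(-4.5−-1, -4−4.5) = -2.7510
Δθ = wrap(-2.7510 − 2.0944) = 1.4378; ω₁ = Δθ/dt₁ = 0.7189
distance = √((-4−4.5)² + (-4.5−-1)²) = 9.1924; v₂ = distance/dt₂ = 4.5962

ω₁ = 0.7189, v₂ = 4.5962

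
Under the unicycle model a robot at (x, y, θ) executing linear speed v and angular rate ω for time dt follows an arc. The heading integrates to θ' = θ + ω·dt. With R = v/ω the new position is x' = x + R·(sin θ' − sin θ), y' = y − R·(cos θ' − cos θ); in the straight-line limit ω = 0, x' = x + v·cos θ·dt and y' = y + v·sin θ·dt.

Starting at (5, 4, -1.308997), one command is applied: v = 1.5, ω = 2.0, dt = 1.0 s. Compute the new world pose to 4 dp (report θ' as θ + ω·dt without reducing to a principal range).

(6.2024, 3.6162, 0.6910)

θ' = -1.3090 + 2.0·1.0 = 0.6910
R = v/ω = 1.5/2.0 = 0.7500
x' = 5 + 0.7500·(sin 0.6910 − sin -1.3090) = 6.2024
y' = 4 − 0.7500·(cos 0.6910 − cos -1.3090) = 3.6162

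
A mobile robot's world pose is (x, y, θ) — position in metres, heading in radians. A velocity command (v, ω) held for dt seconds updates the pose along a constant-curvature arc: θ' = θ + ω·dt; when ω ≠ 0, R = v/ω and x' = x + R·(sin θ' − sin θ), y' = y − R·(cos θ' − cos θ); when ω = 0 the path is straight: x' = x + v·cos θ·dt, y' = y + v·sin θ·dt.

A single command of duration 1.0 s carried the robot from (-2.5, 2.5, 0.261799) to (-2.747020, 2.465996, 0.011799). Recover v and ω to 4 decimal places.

Δθ = 0.011799 − 0.261799 = -0.250000
ω = Δθ/dt = -0.250000/1.0 = -0.2500
R = Δx/(sin θ' − sin θ) = 1.0000
v = R·ω = 1.0000·-0.2500 = -0.2500

v = -0.2500, ω = -0.2500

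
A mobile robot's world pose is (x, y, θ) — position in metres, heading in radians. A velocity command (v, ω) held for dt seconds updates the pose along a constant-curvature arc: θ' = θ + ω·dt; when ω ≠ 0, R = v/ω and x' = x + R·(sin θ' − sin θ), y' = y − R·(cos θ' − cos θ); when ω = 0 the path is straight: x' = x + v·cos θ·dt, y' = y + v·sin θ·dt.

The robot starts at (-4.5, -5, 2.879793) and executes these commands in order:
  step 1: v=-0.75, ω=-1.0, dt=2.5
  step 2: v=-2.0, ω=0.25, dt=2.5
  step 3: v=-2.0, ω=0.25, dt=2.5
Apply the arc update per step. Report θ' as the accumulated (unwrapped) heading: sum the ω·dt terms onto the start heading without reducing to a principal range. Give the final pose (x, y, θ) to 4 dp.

step 1: θ'=0.3798 (R=0.7500) → pose (-4.4161, -6.4210, 0.3798)
step 2: θ'=1.0048 (R=-8.0000) → pose (-8.2027, -9.5608, 1.0048)
step 3: θ'=1.6298 (R=-8.0000) → pose (-9.4363, -14.3226, 1.6298)

(-9.4363, -14.3226, 1.6298)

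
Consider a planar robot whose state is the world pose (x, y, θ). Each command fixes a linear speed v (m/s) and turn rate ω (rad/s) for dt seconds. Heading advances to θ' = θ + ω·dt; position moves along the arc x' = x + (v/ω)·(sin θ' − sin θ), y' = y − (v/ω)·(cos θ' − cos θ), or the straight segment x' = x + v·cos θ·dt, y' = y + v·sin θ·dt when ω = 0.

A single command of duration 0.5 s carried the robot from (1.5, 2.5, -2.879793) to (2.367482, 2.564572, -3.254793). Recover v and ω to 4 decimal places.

Δθ = -3.254793 − -2.879793 = -0.375000
ω = Δθ/dt = -0.375000/0.5 = -0.7500
R = Δx/(sin θ' − sin θ) = 2.3333
v = R·ω = 2.3333·-0.7500 = -1.7500

v = -1.7500, ω = -0.7500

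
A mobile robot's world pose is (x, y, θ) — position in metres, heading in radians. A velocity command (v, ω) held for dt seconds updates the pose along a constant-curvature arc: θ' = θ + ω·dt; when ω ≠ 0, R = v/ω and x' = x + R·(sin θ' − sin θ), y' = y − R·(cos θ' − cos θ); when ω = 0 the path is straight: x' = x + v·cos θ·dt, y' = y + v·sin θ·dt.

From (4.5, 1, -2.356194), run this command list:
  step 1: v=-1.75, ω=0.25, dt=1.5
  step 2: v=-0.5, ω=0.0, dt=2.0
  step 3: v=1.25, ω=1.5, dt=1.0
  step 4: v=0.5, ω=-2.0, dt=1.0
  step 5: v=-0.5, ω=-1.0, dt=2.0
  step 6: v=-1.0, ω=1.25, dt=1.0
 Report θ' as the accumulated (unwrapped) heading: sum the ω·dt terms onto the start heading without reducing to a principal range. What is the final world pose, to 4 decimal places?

(8.2846, 1.6899, -3.2312)

step 1: θ'=-1.9812 (R=-7.0000) → pose (5.9690, 3.1569, -1.9812)
step 2: θ'=-1.9812 (straight) → pose (6.3680, 4.0739, -1.9812)
step 3: θ'=-0.4812 (R=0.8333) → pose (6.7464, 3.0027, -0.4812)
step 4: θ'=-2.4812 (R=-0.2500) → pose (6.7840, 2.5837, -2.4812)
step 5: θ'=-4.4812 (R=0.5000) → pose (7.5775, 2.3034, -4.4812)
step 6: θ'=-3.2312 (R=-0.8000) → pose (8.2846, 1.6899, -3.2312)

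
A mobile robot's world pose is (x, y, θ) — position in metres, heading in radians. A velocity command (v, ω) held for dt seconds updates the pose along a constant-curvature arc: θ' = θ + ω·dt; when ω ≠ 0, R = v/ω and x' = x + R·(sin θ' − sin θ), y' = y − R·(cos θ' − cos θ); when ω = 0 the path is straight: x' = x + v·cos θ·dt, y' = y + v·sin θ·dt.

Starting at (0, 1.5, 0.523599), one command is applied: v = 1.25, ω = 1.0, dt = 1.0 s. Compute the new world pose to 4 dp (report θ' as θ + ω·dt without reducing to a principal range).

(0.6236, 2.5236, 1.5236)

θ' = 0.5236 + 1.0·1.0 = 1.5236
R = v/ω = 1.25/1.0 = 1.2500
x' = 0 + 1.2500·(sin 1.5236 − sin 0.5236) = 0.6236
y' = 1.5 − 1.2500·(cos 1.5236 − cos 0.5236) = 2.5236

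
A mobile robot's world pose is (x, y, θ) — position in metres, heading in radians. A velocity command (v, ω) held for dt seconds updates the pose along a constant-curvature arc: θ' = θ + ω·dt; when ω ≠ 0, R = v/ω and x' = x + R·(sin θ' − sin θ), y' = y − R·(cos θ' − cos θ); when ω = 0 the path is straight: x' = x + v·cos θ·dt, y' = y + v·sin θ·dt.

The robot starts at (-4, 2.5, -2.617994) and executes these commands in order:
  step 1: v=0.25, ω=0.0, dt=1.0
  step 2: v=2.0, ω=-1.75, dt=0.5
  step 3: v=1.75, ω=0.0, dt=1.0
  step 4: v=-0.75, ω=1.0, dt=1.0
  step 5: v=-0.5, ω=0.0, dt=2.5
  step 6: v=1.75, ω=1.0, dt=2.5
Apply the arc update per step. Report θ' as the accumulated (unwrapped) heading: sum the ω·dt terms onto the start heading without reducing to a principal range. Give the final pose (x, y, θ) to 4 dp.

step 1: θ'=-2.6180 (straight) → pose (-4.2165, 2.3750, -2.6180)
step 2: θ'=-3.4930 (R=-1.1429) → pose (-5.1813, 2.2917, -3.4930)
step 3: θ'=-3.4930 (straight) → pose (-6.8244, 2.8941, -3.4930)
step 4: θ'=-2.4930 (R=-0.7500) → pose (-6.1132, 3.0006, -2.4930)
step 5: θ'=-2.4930 (straight) → pose (-5.1170, 3.7557, -2.4930)
step 6: θ'=0.0070 (R=1.7500) → pose (-4.0476, 0.6111, 0.0070)

(-4.0476, 0.6111, 0.0070)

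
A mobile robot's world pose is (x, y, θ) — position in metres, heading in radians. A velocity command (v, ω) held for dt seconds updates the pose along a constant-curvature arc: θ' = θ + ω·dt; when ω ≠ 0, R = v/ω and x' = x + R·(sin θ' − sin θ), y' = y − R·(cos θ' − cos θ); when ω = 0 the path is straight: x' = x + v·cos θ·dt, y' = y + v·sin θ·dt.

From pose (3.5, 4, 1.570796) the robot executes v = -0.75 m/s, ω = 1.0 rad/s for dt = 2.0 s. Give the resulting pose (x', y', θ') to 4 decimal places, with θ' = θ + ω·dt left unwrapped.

(4.5621, 3.3180, 3.5708)

θ' = 1.5708 + 1.0·2.0 = 3.5708
R = v/ω = -0.75/1.0 = -0.7500
x' = 3.5 + -0.7500·(sin 3.5708 − sin 1.5708) = 4.5621
y' = 4 − -0.7500·(cos 3.5708 − cos 1.5708) = 3.3180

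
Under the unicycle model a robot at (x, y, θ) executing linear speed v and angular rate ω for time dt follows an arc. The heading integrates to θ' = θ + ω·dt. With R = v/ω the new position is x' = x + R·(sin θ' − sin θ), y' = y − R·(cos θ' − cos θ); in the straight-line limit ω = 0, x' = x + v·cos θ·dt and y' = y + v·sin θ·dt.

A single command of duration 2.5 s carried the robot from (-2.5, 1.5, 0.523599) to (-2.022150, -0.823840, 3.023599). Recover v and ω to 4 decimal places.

v = -1.2500, ω = 1.0000

Δθ = 3.023599 − 0.523599 = 2.500000
ω = Δθ/dt = 2.500000/2.5 = 1.0000
R = −Δy/(cos θ' − cos θ) = -1.2500
v = R·ω = -1.2500·1.0000 = -1.2500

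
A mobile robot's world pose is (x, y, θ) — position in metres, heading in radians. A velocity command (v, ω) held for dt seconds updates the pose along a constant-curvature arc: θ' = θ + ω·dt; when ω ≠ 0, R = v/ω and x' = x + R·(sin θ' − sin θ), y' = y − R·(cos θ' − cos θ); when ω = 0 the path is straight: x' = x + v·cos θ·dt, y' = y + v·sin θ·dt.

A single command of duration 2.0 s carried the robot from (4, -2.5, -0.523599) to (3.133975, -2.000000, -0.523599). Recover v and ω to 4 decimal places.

v = -0.5000, ω = 0.0000

Δθ = -0.523599 − -0.523599 = 0.000000
ω = Δθ/dt = 0.000000/2.0 = 0.0000
ω = 0 → v = (Δx·cos θ + Δy·sin θ)/dt = -0.5000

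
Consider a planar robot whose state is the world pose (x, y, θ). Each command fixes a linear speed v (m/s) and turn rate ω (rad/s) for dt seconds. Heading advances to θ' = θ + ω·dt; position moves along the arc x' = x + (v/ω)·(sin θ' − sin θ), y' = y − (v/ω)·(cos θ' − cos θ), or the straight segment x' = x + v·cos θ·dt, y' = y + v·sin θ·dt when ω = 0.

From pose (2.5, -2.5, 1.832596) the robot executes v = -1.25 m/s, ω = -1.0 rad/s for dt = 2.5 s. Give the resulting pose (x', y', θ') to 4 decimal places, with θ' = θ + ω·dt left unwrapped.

θ' = 1.8326 + -1.0·2.5 = -0.6674
R = v/ω = -1.25/-1.0 = 1.2500
x' = 2.5 + 1.2500·(sin -0.6674 − sin 1.8326) = 0.5189
y' = -2.5 − 1.2500·(cos -0.6674 − cos 1.8326) = -3.8053

(0.5189, -3.8053, -0.6674)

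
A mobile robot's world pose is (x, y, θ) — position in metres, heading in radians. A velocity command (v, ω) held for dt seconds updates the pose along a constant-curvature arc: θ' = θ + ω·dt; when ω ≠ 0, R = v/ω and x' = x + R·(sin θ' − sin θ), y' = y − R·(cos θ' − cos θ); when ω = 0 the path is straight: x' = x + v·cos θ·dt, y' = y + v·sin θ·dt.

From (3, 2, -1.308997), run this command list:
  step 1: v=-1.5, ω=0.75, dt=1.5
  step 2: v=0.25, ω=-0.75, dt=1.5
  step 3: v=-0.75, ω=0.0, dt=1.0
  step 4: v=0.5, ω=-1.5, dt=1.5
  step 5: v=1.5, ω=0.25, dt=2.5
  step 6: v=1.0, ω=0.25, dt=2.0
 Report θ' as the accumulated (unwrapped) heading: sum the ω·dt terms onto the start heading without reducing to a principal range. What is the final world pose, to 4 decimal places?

(-4.4007, 3.0525, -2.4340)

step 1: θ'=-0.1840 (R=-2.0000) → pose (1.4341, 3.4486, -0.1840)
step 2: θ'=-1.3090 (R=-0.3333) → pose (1.6951, 3.2072, -1.3090)
step 3: θ'=-1.3090 (straight) → pose (1.5009, 3.9316, -1.3090)
step 4: θ'=-3.5590 (R=-0.3333) → pose (1.0438, 3.5406, -3.5590)
step 5: θ'=-2.9340 (R=6.0000) → pose (-2.6251, 3.9269, -2.9340)
step 6: θ'=-2.4340 (R=4.0000) → pose (-4.4007, 3.0525, -2.4340)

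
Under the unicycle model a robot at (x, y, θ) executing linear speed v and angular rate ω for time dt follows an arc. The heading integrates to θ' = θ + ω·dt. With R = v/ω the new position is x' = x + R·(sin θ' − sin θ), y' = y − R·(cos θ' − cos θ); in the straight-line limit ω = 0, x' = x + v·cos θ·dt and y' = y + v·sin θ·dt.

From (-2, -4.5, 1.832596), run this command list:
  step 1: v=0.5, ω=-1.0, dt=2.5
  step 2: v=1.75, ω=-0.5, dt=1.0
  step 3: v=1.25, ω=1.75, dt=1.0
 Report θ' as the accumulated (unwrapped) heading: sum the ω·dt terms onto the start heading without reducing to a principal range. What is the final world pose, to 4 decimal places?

(0.8951, -5.6691, 0.5826)

step 1: θ'=-0.6674 (R=-0.5000) → pose (-1.2076, -3.9779, -0.6674)
step 2: θ'=-1.1674 (R=-3.5000) → pose (-0.1548, -5.3530, -1.1674)
step 3: θ'=0.5826 (R=0.7143) → pose (0.8951, -5.6691, 0.5826)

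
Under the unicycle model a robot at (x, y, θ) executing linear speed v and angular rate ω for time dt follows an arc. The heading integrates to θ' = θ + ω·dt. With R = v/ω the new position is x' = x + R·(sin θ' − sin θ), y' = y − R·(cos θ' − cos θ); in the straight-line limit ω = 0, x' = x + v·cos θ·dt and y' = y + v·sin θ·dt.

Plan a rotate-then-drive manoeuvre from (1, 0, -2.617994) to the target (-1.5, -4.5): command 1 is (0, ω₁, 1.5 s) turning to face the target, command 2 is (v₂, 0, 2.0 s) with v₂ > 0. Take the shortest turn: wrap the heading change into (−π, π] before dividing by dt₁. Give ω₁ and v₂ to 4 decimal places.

ω₁ = 0.3601, v₂ = 2.5739

heading to target = atan2(-4.5−0, -1.5−1) = -2.0779
Δθ = wrap(-2.0779 − -2.6180) = 0.5401; ω₁ = Δθ/dt₁ = 0.3601
distance = √((-1.5−1)² + (-4.5−0)²) = 5.1478; v₂ = distance/dt₂ = 2.5739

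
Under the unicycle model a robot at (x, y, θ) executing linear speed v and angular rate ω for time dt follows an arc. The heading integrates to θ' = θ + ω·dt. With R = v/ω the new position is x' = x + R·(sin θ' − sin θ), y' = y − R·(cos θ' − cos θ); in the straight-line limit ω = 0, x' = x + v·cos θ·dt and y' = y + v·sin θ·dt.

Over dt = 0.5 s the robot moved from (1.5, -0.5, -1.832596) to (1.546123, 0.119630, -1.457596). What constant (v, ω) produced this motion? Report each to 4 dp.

Δθ = -1.457596 − -1.832596 = 0.375000
ω = Δθ/dt = 0.375000/0.5 = 0.7500
R = −Δy/(cos θ' − cos θ) = -1.6667
v = R·ω = -1.6667·0.7500 = -1.2500

v = -1.2500, ω = 0.7500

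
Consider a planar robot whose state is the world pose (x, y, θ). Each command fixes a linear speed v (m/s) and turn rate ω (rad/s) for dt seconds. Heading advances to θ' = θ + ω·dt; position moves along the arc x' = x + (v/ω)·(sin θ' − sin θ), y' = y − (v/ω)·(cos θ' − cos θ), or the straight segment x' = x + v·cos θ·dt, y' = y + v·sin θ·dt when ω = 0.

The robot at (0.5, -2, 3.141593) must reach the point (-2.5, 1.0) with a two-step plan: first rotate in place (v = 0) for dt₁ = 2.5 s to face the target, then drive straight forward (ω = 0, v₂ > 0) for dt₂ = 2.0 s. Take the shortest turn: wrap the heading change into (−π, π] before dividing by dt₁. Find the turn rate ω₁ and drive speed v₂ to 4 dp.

ω₁ = -0.3142, v₂ = 2.1213

heading to target = atan2(1−-2, -2.5−0.5) = 2.3562
Δθ = wrap(2.3562 − 3.1416) = -0.7854; ω₁ = Δθ/dt₁ = -0.3142
distance = √((-2.5−0.5)² + (1−-2)²) = 4.2426; v₂ = distance/dt₂ = 2.1213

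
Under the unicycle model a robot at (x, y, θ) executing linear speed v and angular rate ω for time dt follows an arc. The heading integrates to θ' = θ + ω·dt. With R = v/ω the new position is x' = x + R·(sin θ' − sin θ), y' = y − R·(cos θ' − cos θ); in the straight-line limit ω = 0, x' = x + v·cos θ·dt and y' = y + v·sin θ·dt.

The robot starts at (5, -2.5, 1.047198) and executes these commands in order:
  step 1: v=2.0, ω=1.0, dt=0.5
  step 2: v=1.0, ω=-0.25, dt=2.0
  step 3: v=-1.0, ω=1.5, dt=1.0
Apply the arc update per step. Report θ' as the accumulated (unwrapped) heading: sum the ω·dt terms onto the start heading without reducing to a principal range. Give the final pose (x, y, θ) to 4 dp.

(6.0062, -0.5272, 2.5472)

step 1: θ'=1.5472 (R=2.0000) → pose (5.2674, -1.5472, 1.5472)
step 2: θ'=1.0472 (R=-4.0000) → pose (5.8022, 0.3584, 1.0472)
step 3: θ'=2.5472 (R=-0.6667) → pose (6.0062, -0.5272, 2.5472)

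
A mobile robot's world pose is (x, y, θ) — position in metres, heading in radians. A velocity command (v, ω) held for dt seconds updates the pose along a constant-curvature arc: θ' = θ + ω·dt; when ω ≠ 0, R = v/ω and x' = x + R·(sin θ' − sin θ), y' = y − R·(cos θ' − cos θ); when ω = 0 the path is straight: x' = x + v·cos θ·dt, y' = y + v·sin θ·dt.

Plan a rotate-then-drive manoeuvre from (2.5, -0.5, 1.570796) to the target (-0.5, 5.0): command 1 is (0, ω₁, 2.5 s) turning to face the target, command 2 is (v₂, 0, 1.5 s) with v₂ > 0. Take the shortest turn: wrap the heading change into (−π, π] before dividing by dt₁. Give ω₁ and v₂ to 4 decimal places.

ω₁ = 0.1997, v₂ = 4.1767

heading to target = atan2(5−-0.5, -0.5−2.5) = 2.0701
Δθ = wrap(2.0701 − 1.5708) = 0.4993; ω₁ = Δθ/dt₁ = 0.1997
distance = √((-0.5−2.5)² + (5−-0.5)²) = 6.2650; v₂ = distance/dt₂ = 4.1767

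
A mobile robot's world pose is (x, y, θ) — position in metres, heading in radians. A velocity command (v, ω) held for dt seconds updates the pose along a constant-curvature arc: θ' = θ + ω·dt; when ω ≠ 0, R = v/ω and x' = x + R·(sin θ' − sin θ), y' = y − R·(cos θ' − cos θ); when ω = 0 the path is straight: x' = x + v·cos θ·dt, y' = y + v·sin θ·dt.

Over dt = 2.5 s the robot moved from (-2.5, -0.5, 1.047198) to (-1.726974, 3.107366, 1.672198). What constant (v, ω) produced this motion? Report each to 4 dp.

Δθ = 1.672198 − 1.047198 = 0.625000
ω = Δθ/dt = 0.625000/2.5 = 0.2500
R = −Δy/(cos θ' − cos θ) = 6.0000
v = R·ω = 6.0000·0.2500 = 1.5000

v = 1.5000, ω = 0.2500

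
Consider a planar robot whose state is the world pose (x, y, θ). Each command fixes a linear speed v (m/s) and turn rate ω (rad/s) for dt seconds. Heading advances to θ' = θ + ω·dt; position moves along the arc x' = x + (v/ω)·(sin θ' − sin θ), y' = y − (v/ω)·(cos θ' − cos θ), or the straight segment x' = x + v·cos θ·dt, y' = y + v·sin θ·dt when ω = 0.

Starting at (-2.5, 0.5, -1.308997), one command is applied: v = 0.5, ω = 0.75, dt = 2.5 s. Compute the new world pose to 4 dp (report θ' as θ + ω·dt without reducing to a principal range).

(-1.4985, 0.1098, 0.5660)

θ' = -1.3090 + 0.75·2.5 = 0.5660
R = v/ω = 0.5/0.75 = 0.6667
x' = -2.5 + 0.6667·(sin 0.5660 − sin -1.3090) = -1.4985
y' = 0.5 − 0.6667·(cos 0.5660 − cos -1.3090) = 0.1098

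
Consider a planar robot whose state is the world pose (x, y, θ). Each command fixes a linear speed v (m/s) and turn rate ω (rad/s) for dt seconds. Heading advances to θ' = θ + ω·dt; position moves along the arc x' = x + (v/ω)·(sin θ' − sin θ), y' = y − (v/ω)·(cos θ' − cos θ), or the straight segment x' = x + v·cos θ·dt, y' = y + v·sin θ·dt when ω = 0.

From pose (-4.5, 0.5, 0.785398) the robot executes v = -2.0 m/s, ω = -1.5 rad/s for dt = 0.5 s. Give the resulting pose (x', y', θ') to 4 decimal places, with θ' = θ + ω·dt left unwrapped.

θ' = 0.7854 + -1.5·0.5 = 0.0354
R = v/ω = -2.0/-1.5 = 1.3333
x' = -4.5 + 1.3333·(sin 0.0354 − sin 0.7854) = -5.3956
y' = 0.5 − 1.3333·(cos 0.0354 − cos 0.7854) = 0.1103

(-5.3956, 0.1103, 0.0354)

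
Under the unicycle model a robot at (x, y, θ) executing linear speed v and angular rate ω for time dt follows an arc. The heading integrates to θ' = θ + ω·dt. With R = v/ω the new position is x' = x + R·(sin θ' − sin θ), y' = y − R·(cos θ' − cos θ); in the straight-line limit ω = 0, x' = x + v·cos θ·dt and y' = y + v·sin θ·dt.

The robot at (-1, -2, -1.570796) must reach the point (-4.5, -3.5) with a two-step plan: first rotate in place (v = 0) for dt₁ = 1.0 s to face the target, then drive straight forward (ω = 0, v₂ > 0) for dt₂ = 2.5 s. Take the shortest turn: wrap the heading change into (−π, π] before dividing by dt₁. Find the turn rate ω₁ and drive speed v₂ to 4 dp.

heading to target = atan2(-3.5−-2, -4.5−-1) = -2.7367
Δθ = wrap(-2.7367 − -1.5708) = -1.1659; ω₁ = Δθ/dt₁ = -1.1659
distance = √((-4.5−-1)² + (-3.5−-2)²) = 3.8079; v₂ = distance/dt₂ = 1.5232

ω₁ = -1.1659, v₂ = 1.5232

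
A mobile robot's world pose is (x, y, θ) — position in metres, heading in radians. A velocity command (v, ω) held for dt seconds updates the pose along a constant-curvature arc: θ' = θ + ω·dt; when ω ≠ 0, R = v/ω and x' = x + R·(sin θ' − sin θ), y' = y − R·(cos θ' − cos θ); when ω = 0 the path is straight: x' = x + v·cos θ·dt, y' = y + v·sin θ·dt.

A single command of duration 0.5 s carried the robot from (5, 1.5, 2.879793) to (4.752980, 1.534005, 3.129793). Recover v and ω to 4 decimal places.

v = 0.5000, ω = 0.5000

Δθ = 3.129793 − 2.879793 = 0.250000
ω = Δθ/dt = 0.250000/0.5 = 0.5000
R = Δx/(sin θ' − sin θ) = 1.0000
v = R·ω = 1.0000·0.5000 = 0.5000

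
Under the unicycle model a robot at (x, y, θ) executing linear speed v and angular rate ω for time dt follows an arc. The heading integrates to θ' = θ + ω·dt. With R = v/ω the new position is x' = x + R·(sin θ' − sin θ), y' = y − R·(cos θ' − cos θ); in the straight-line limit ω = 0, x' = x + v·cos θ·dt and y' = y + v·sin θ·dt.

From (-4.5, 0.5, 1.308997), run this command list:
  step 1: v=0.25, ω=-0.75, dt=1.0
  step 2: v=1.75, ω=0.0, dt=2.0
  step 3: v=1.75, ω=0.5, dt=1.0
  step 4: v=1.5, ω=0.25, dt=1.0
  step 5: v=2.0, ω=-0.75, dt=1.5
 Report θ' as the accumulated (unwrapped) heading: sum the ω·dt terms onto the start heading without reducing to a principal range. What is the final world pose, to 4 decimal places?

(2.4601, 7.1227, 0.1840)

step 1: θ'=0.5590 (R=-0.3333) → pose (-4.3548, 0.6963, 0.5590)
step 2: θ'=0.5590 (straight) → pose (-1.3875, 2.5525, 0.5590)
step 3: θ'=1.0590 (R=3.5000) → pose (-0.1922, 3.8056, 1.0590)
step 4: θ'=1.3090 (R=6.0000) → pose (0.3722, 5.1912, 1.3090)
step 5: θ'=0.1840 (R=-2.6667) → pose (2.4601, 7.1227, 0.1840)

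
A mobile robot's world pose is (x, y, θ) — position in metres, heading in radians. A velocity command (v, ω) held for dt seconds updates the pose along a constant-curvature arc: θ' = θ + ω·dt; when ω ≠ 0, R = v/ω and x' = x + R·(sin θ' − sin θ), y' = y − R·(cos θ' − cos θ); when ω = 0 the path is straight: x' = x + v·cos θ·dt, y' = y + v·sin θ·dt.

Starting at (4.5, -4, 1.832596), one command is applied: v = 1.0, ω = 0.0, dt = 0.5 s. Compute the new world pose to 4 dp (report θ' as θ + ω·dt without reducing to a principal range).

(4.3706, -3.5170, 1.8326)

θ' = 1.8326 + 0.0·0.5 = 1.8326
ω = 0 → straight: x' = 4.5 + 1.0·cos(1.8326)·0.5 = 4.3706
y' = -4 + 1.0·sin(1.8326)·0.5 = -3.5170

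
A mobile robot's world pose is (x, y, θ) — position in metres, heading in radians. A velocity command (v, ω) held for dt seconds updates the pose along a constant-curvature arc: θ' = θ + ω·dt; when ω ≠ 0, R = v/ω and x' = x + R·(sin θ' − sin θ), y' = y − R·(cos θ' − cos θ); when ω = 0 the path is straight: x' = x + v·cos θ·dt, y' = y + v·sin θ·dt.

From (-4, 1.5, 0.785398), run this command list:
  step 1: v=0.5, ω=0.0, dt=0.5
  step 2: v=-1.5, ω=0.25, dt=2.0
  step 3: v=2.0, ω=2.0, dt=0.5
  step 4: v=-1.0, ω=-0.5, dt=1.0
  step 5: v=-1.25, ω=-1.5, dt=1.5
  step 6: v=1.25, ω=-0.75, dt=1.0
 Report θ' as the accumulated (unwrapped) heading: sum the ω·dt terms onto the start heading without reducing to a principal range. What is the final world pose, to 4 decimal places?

(-5.4710, -2.6558, -1.2146)

step 1: θ'=0.7854 (straight) → pose (-3.8232, 1.6768, 0.7854)
step 2: θ'=1.2854 (R=-6.0000) → pose (-5.3379, -0.8766, 1.2854)
step 3: θ'=2.2854 (R=1.0000) → pose (-5.5421, 0.0602, 2.2854)
step 4: θ'=1.7854 (R=2.0000) → pose (-5.0987, -0.8245, 1.7854)
step 5: θ'=-0.4646 (R=0.8333) → pose (-6.2863, -1.7470, -0.4646)
step 6: θ'=-1.2146 (R=-1.6667) → pose (-5.4710, -2.6558, -1.2146)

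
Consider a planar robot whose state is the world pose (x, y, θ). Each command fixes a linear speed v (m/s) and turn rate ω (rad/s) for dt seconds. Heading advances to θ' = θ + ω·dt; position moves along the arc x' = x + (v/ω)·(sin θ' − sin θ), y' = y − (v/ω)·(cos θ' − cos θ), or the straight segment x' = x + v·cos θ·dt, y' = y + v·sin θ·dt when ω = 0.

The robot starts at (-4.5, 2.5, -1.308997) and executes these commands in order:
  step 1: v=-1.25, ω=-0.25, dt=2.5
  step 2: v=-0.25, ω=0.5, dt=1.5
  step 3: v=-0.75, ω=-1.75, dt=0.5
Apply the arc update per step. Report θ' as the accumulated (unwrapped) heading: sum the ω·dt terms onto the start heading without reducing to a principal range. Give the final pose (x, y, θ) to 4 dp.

(-4.3301, 6.2994, -2.0590)

step 1: θ'=-1.9340 (R=5.0000) → pose (-4.3442, 5.5704, -1.9340)
step 2: θ'=-1.1840 (R=-0.5000) → pose (-4.3485, 5.9367, -1.1840)
step 3: θ'=-2.0590 (R=0.4286) → pose (-4.3301, 6.2994, -2.0590)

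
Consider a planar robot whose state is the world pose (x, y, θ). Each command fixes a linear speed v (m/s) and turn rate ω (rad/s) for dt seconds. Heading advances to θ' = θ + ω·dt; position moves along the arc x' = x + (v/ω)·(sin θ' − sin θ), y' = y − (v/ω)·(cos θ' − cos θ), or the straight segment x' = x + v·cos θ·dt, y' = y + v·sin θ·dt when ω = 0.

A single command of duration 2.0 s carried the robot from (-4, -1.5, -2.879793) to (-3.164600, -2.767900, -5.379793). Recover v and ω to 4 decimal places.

v = -1.0000, ω = -1.2500

Δθ = -5.379793 − -2.879793 = -2.500000
ω = Δθ/dt = -2.500000/2.0 = -1.2500
R = −Δy/(cos θ' − cos θ) = 0.8000
v = R·ω = 0.8000·-1.2500 = -1.0000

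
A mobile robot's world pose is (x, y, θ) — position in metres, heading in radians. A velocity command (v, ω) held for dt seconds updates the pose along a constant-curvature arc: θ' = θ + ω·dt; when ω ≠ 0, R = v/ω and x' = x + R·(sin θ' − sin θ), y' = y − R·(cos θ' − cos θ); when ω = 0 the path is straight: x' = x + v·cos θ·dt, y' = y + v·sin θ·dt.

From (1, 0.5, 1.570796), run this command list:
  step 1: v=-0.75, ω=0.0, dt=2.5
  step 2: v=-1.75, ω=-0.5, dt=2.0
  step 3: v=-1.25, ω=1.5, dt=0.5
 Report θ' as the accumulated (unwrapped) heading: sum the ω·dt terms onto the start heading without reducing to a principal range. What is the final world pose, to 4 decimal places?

(-0.9661, -4.8152, 1.3208)

step 1: θ'=1.5708 (straight) → pose (1.0000, -1.3750, 1.5708)
step 2: θ'=0.5708 (R=3.5000) → pose (-0.6089, -4.3201, 0.5708)
step 3: θ'=1.3208 (R=-0.8333) → pose (-0.9661, -4.8152, 1.3208)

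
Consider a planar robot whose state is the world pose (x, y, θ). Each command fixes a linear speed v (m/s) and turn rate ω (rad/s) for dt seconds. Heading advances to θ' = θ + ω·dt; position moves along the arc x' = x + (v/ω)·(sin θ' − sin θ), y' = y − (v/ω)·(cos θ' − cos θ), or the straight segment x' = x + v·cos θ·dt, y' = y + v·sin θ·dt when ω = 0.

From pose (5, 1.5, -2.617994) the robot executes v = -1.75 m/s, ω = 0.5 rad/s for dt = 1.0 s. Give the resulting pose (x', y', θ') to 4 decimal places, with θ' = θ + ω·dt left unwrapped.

(6.2390, 2.7101, -2.1180)

θ' = -2.6180 + 0.5·1.0 = -2.1180
R = v/ω = -1.75/0.5 = -3.5000
x' = 5 + -3.5000·(sin -2.1180 − sin -2.6180) = 6.2390
y' = 1.5 − -3.5000·(cos -2.1180 − cos -2.6180) = 2.7101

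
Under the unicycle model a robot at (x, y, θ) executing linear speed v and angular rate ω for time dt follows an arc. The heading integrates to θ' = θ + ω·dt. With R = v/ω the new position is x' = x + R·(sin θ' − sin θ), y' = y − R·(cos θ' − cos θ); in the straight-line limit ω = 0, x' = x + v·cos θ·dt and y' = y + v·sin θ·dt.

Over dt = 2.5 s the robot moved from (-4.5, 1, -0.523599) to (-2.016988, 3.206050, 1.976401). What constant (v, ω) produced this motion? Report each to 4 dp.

v = 1.7500, ω = 1.0000

Δθ = 1.976401 − -0.523599 = 2.500000
ω = Δθ/dt = 2.500000/2.5 = 1.0000
R = Δx/(sin θ' − sin θ) = 1.7500
v = R·ω = 1.7500·1.0000 = 1.7500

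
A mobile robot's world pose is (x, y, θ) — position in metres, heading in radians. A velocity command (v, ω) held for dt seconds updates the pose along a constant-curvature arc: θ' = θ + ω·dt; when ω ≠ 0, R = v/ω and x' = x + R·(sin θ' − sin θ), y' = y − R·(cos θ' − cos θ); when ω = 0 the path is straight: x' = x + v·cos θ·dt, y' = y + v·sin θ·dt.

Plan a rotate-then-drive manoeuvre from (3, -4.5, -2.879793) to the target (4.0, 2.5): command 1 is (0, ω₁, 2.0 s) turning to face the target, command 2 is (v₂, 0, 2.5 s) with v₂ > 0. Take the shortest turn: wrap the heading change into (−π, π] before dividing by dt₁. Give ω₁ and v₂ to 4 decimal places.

ω₁ = -0.9872, v₂ = 2.8284

heading to target = atan2(2.5−-4.5, 4−3) = 1.4289
Δθ = wrap(1.4289 − -2.8798) = -1.9745; ω₁ = Δθ/dt₁ = -0.9872
distance = √((4−3)² + (2.5−-4.5)²) = 7.0711; v₂ = distance/dt₂ = 2.8284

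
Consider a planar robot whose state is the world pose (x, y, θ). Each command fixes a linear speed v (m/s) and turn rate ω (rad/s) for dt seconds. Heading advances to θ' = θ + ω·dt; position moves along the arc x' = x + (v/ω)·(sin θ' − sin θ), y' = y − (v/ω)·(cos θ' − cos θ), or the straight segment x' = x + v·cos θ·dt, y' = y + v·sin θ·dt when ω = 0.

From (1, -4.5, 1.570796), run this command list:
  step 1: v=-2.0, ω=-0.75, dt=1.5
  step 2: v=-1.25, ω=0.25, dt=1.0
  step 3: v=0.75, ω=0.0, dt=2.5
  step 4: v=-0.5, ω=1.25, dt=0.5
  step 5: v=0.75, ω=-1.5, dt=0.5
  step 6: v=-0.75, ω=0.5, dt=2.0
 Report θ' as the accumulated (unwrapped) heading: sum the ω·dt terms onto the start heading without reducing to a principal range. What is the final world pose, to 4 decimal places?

step 1: θ'=0.4458 (R=2.6667) → pose (-0.5169, -6.9060, 0.4458)
step 2: θ'=0.6958 (R=-5.0000) → pose (-1.5660, -7.5797, 0.6958)
step 3: θ'=0.6958 (straight) → pose (-0.1268, -6.3778, 0.6958)
step 4: θ'=1.3208 (R=-0.4000) → pose (-0.2580, -6.5859, 1.3208)
step 5: θ'=0.5708 (R=-0.5000) → pose (-0.0437, -6.2888, 0.5708)
step 6: θ'=1.5708 (R=-1.5000) → pose (-0.7332, -7.5510, 1.5708)

(-0.7332, -7.5510, 1.5708)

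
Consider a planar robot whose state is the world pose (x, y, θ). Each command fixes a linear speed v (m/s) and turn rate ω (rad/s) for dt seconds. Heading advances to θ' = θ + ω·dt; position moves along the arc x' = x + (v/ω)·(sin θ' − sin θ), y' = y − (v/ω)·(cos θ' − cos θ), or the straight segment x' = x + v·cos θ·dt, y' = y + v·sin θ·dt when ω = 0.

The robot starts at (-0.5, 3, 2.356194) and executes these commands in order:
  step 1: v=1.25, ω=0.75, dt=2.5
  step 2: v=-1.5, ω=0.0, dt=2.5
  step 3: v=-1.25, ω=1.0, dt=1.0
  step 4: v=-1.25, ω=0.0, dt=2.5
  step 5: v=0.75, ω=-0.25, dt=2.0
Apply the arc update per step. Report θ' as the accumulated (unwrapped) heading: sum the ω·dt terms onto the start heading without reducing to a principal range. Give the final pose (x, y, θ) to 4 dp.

step 1: θ'=4.2312 (R=1.6667) → pose (-3.1559, 2.5929, 4.2312)
step 2: θ'=4.2312 (straight) → pose (-1.4203, 5.9170, 4.2312)
step 3: θ'=5.2312 (R=-1.2500) → pose (-1.4428, 7.1154, 5.2312)
step 4: θ'=5.2312 (straight) → pose (-2.9923, 9.8292, 5.2312)
step 5: θ'=4.7312 (R=-3.0000) → pose (-2.5981, 8.3981, 4.7312)

(-2.5981, 8.3981, 4.7312)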